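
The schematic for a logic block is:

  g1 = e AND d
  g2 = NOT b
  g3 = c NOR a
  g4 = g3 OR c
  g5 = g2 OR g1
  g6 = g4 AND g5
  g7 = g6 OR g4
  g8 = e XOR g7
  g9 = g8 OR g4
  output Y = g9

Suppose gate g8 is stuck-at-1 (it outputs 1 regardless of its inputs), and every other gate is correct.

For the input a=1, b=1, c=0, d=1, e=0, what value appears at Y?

1

Propagate with g8 forced: g1=0, g2=0, g3=0, g4=0, g5=0, g6=0, g7=0, g8=1 [stuck-at-1], g9=1.
So Y = 1. (Without the fault it would be 0.)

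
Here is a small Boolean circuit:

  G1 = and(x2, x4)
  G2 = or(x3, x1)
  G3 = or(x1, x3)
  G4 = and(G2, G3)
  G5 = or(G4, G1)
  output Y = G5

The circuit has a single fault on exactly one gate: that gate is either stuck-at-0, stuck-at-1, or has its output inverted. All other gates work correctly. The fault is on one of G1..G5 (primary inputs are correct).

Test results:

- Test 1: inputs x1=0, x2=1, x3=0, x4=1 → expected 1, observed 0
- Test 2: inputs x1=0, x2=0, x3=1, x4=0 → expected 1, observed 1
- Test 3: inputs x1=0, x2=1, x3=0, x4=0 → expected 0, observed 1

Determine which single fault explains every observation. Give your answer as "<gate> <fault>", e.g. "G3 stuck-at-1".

Fault-free values for test 1 (x1=0, x2=1, x3=0, x4=1): G1=1, G2=0, G3=0, G4=0, G5=1, giving Y=1. Observed 0.
Test 1: faults giving observed 0 are {G1 stuck-at-0, G1 inverted output, G5 stuck-at-0, G5 inverted output}.
Test 2 (x1=0, x2=0, x3=1, x4=0): fault-free G1=0, G2=1, G3=1, G4=1, G5=1 → 1; observed 1. Eliminates G5 stuck-at-0, G5 inverted output.
Test 3 (x1=0, x2=1, x3=0, x4=0): fault-free G1=0, G2=0, G3=0, G4=0, G5=0 → 0; observed 1. Eliminates G1 stuck-at-0.
Only G1 inverted output is consistent with every test.

G1 inverted output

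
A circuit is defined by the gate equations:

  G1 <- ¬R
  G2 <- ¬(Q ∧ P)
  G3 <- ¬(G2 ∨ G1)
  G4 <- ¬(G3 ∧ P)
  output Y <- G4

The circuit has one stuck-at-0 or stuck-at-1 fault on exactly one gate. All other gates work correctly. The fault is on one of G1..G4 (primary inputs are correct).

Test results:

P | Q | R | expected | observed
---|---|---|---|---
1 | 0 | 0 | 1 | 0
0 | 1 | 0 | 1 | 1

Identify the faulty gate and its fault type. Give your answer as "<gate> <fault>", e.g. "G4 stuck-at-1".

G3 stuck-at-1

Fault-free values for test 1 (P=1, Q=0, R=0): G1=1, G2=1, G3=0, G4=1, giving Y=1. Observed 0.
Test 1: faults giving observed 0 are {G3 stuck-at-1, G4 stuck-at-0}.
Test 2 (P=0, Q=1, R=0): fault-free G1=1, G2=1, G3=0, G4=1 → 1; observed 1. Eliminates G4 stuck-at-0.
Only G3 stuck-at-1 is consistent with every test.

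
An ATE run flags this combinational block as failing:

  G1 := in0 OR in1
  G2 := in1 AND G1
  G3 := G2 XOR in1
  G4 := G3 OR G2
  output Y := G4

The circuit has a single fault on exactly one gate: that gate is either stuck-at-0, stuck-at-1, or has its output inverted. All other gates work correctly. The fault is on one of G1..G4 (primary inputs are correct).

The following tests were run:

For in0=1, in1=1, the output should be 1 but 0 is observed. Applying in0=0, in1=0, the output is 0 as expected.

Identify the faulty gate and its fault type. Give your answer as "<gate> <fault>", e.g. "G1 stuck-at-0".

Fault-free values for test 1 (in0=1, in1=1): G1=1, G2=1, G3=0, G4=1, giving Y=1. Observed 0.
Test 1: faults giving observed 0 are {G4 stuck-at-0, G4 inverted output}.
Test 2 (in0=0, in1=0): fault-free G1=0, G2=0, G3=0, G4=0 → 0; observed 0. Eliminates G4 inverted output.
Only G4 stuck-at-0 is consistent with every test.

G4 stuck-at-0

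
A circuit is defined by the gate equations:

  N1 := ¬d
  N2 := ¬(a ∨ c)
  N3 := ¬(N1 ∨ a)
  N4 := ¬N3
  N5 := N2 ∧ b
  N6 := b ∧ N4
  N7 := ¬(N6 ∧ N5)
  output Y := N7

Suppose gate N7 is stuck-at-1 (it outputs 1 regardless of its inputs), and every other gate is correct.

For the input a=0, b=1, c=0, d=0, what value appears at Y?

1

Propagate with N7 forced: N1=1, N2=1, N3=0, N4=1, N5=1, N6=1, N7=1 [stuck-at-1].
So Y = 1. (Without the fault it would be 0.)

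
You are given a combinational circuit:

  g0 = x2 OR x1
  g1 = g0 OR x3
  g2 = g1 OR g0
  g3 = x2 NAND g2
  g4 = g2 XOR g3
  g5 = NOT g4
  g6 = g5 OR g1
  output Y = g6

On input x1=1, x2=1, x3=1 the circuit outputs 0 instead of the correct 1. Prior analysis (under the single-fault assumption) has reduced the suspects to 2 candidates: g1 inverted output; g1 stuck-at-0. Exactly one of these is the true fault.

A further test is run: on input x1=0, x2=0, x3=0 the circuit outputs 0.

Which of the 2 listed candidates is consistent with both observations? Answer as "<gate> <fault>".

g1 stuck-at-0

Evaluate each candidate on input x1=0, x2=0, x3=0:
  g1 inverted output: g0=0, g1=1 [inverted output], g2=1, g3=1, g4=0, g5=1, g6=1 → 1 — eliminated
  g1 stuck-at-0: g0=0, g1=0 [stuck-at-0], g2=0, g3=1, g4=1, g5=0, g6=0 → 0 — matches
Only g1 stuck-at-0 reproduces the observed 0.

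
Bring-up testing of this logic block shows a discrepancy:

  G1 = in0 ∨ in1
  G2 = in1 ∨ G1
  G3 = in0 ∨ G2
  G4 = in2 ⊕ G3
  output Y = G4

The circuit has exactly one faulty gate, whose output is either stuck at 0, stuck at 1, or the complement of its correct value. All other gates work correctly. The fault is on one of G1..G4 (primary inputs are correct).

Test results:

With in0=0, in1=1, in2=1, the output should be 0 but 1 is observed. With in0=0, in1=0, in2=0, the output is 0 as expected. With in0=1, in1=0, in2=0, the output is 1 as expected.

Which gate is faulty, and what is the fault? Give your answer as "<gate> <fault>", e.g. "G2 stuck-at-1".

G2 stuck-at-0

Fault-free values for test 1 (in0=0, in1=1, in2=1): G1=1, G2=1, G3=1, G4=0, giving Y=0. Observed 1.
Test 1: faults giving observed 1 are {G2 stuck-at-0, G2 inverted output, G3 stuck-at-0, G3 inverted output, G4 stuck-at-1, G4 inverted output}.
Test 2 (in0=0, in1=0, in2=0): fault-free G1=0, G2=0, G3=0, G4=0 → 0; observed 0. Eliminates G2 inverted output, G3 inverted output, G4 stuck-at-1, G4 inverted output.
Test 3 (in0=1, in1=0, in2=0): fault-free G1=1, G2=1, G3=1, G4=1 → 1; observed 1. Eliminates G3 stuck-at-0.
Only G2 stuck-at-0 is consistent with every test.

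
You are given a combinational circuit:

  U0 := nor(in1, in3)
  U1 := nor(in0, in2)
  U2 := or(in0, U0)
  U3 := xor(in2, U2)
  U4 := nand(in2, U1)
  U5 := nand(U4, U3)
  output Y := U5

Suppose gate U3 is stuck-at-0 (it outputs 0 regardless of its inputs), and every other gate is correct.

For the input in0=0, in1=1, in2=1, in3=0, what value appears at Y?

Propagate with U3 forced: U0=0, U1=0, U2=0, U3=0 [stuck-at-0], U4=1, U5=1.
So Y = 1. (Without the fault it would be 0.)

1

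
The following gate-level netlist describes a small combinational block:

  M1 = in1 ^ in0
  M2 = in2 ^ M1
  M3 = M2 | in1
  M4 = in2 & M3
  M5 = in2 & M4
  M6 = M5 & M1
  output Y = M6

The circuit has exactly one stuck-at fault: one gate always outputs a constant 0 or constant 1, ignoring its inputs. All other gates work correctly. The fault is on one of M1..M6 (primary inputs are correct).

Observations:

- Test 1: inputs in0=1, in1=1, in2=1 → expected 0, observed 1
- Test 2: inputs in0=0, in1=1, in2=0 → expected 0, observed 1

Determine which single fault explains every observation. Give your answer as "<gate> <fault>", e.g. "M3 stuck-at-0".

Fault-free values for test 1 (in0=1, in1=1, in2=1): M1=0, M2=1, M3=1, M4=1, M5=1, M6=0, giving Y=0. Observed 1.
Test 1: faults giving observed 1 are {M1 stuck-at-1, M6 stuck-at-1}.
Test 2 (in0=0, in1=1, in2=0): fault-free M1=1, M2=1, M3=1, M4=0, M5=0, M6=0 → 0; observed 1. Eliminates M1 stuck-at-1.
Only M6 stuck-at-1 is consistent with every test.

M6 stuck-at-1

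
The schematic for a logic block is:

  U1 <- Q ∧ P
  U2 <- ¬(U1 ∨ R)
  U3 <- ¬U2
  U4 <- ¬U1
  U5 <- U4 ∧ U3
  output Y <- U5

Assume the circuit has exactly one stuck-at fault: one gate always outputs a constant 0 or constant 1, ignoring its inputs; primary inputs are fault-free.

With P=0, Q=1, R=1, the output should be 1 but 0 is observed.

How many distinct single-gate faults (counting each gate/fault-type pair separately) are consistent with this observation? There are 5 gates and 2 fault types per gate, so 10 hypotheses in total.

5

Fault-free: U1=0, U2=0, U3=1, U4=1, U5=1 → 1. Observed 0.
  U1 stuck-at-0: output 1 ✗
  U1 stuck-at-1: output 0 ✓
  U2 stuck-at-0: output 1 ✗
  U2 stuck-at-1: output 0 ✓
  U3 stuck-at-0: output 0 ✓
  U3 stuck-at-1: output 1 ✗
  U4 stuck-at-0: output 0 ✓
  U4 stuck-at-1: output 1 ✗
  U5 stuck-at-0: output 0 ✓
  U5 stuck-at-1: output 1 ✗
Consistent faults: {U1 stuck-at-1, U2 stuck-at-1, U3 stuck-at-0, U4 stuck-at-0, U5 stuck-at-0} — 5 in all.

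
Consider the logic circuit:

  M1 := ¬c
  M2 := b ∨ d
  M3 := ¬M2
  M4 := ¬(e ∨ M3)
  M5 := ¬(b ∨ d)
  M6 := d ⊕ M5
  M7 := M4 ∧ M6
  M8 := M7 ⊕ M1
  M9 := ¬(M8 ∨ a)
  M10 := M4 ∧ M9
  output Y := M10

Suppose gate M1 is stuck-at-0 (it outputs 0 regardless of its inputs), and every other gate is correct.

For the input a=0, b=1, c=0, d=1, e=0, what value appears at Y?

Propagate with M1 forced: M1=0 [stuck-at-0], M2=1, M3=0, M4=1, M5=0, M6=1, M7=1, M8=1, M9=0, M10=0.
So Y = 0. (Without the fault it would be 1.)

0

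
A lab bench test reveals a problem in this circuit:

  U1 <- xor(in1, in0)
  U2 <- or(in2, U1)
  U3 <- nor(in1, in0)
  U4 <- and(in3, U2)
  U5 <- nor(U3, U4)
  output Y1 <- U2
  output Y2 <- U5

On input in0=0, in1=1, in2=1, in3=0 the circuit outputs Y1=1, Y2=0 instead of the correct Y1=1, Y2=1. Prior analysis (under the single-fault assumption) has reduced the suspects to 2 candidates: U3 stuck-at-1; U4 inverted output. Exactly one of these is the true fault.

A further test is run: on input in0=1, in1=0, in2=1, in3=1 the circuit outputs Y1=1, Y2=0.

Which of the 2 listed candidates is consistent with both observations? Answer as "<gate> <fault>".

U3 stuck-at-1

Evaluate each candidate on input in0=1, in1=0, in2=1, in3=1:
  U3 stuck-at-1: U1=1, U2=1, U3=1 [stuck-at-1], U4=1, U5=0 → Y1=1, Y2=0 — matches
  U4 inverted output: U1=1, U2=1, U3=0, U4=0 [inverted output], U5=1 → Y1=1, Y2=1 — eliminated
Only U3 stuck-at-1 reproduces the observed Y1=1, Y2=0.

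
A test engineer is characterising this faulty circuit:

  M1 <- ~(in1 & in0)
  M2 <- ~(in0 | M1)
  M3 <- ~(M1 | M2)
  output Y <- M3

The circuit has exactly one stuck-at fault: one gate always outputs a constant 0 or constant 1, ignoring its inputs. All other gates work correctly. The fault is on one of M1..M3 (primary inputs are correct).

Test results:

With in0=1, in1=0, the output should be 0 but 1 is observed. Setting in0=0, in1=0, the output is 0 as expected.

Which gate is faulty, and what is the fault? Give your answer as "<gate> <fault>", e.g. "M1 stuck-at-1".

M1 stuck-at-0

Fault-free values for test 1 (in0=1, in1=0): M1=1, M2=0, M3=0, giving Y=0. Observed 1.
Test 1: faults giving observed 1 are {M1 stuck-at-0, M3 stuck-at-1}.
Test 2 (in0=0, in1=0): fault-free M1=1, M2=0, M3=0 → 0; observed 0. Eliminates M3 stuck-at-1.
Only M1 stuck-at-0 is consistent with every test.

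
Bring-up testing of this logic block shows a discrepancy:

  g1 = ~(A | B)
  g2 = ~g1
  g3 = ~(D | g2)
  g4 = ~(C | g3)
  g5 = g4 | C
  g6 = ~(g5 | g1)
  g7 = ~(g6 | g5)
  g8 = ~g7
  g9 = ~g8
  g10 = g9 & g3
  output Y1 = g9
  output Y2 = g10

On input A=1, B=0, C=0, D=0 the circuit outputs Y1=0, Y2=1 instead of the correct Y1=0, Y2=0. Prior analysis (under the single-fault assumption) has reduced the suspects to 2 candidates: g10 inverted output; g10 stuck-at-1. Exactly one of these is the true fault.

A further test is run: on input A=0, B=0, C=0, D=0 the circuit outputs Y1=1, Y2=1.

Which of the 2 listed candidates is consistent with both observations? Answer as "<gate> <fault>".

Evaluate each candidate on input A=0, B=0, C=0, D=0:
  g10 inverted output: g1=1, g2=0, g3=1, g4=0, g5=0, g6=0, g7=1, g8=0, g9=1, g10=0 [inverted output] → Y1=1, Y2=0 — eliminated
  g10 stuck-at-1: g1=1, g2=0, g3=1, g4=0, g5=0, g6=0, g7=1, g8=0, g9=1, g10=1 [stuck-at-1] → Y1=1, Y2=1 — matches
Only g10 stuck-at-1 reproduces the observed Y1=1, Y2=1.

g10 stuck-at-1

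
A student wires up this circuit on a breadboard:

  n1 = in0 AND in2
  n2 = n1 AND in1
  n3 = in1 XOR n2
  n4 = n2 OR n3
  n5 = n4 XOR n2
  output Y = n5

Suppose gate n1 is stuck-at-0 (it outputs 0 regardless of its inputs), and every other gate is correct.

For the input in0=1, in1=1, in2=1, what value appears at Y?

Propagate with n1 forced: n1=0 [stuck-at-0], n2=0, n3=1, n4=1, n5=1.
So Y = 1. (Without the fault it would be 0.)

1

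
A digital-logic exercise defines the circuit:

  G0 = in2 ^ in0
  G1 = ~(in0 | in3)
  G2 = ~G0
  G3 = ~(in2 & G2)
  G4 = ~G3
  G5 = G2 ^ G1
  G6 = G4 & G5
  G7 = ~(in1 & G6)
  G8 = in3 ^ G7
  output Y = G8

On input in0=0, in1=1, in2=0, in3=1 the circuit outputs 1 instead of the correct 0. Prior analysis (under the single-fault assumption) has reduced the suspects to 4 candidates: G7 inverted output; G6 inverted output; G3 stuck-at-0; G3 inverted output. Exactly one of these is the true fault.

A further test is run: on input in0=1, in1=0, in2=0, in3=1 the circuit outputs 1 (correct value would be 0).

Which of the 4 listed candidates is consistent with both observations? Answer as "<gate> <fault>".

G7 inverted output

Evaluate each candidate on input in0=1, in1=0, in2=0, in3=1:
  G7 inverted output: G0=1, G1=0, G2=0, G3=1, G4=0, G5=0, G6=0, G7=0 [inverted output], G8=1 → 1 — matches
  G6 inverted output: G0=1, G1=0, G2=0, G3=1, G4=0, G5=0, G6=1 [inverted output], G7=1, G8=0 → 0 — eliminated
  G3 stuck-at-0: G0=1, G1=0, G2=0, G3=0 [stuck-at-0], G4=1, G5=0, G6=0, G7=1, G8=0 → 0 — eliminated
  G3 inverted output: G0=1, G1=0, G2=0, G3=0 [inverted output], G4=1, G5=0, G6=0, G7=1, G8=0 → 0 — eliminated
Only G7 inverted output reproduces the observed 1.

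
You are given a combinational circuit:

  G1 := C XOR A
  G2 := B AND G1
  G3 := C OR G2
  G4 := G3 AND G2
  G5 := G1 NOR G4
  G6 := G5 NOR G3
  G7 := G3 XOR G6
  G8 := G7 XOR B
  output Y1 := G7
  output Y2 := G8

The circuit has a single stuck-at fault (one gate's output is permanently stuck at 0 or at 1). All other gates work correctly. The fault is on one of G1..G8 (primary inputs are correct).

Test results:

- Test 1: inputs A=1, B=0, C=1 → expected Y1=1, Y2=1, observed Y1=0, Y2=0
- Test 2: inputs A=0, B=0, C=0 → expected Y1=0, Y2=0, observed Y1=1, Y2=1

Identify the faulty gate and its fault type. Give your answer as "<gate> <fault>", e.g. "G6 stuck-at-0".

Fault-free values for test 1 (A=1, B=0, C=1): G1=0, G2=0, G3=1, G4=0, G5=1, G6=0, G7=1, G8=1, giving Y1=1, Y2=1. Observed Y1=0, Y2=0.
Test 1: faults giving observed Y1=0, Y2=0 are {G3 stuck-at-0, G6 stuck-at-1, G7 stuck-at-0}.
Test 2 (A=0, B=0, C=0): fault-free G1=0, G2=0, G3=0, G4=0, G5=1, G6=0, G7=0, G8=0 → Y1=0, Y2=0; observed Y1=1, Y2=1. Eliminates G3 stuck-at-0, G7 stuck-at-0.
Only G6 stuck-at-1 is consistent with every test.

G6 stuck-at-1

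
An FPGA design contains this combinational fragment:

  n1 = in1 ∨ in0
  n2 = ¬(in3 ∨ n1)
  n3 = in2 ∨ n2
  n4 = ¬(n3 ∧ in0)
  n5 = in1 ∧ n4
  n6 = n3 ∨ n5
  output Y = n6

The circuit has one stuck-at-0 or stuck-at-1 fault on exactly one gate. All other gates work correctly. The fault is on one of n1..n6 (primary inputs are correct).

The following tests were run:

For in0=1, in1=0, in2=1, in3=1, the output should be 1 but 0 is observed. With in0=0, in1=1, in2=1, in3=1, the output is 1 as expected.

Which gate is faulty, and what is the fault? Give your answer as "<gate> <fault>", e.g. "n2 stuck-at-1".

Fault-free values for test 1 (in0=1, in1=0, in2=1, in3=1): n1=1, n2=0, n3=1, n4=0, n5=0, n6=1, giving Y=1. Observed 0.
Test 1: faults giving observed 0 are {n3 stuck-at-0, n6 stuck-at-0}.
Test 2 (in0=0, in1=1, in2=1, in3=1): fault-free n1=1, n2=0, n3=1, n4=1, n5=1, n6=1 → 1; observed 1. Eliminates n6 stuck-at-0.
Only n3 stuck-at-0 is consistent with every test.

n3 stuck-at-0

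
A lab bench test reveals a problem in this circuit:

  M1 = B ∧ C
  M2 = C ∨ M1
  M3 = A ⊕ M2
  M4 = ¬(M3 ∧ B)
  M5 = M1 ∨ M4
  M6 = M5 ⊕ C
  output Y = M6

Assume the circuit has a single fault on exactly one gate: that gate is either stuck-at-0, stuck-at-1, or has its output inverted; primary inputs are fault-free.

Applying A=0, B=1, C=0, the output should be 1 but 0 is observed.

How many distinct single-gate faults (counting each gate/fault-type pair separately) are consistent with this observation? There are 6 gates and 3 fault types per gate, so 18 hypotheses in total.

10

Fault-free: M1=0, M2=0, M3=0, M4=1, M5=1, M6=1 → 1. Observed 0.
  M1: none of the 3 fault types match ✗
  M2: stuck-at-1, inverted output ✓; others ✗
  M3: stuck-at-1, inverted output ✓; others ✗
  M4: stuck-at-0, inverted output ✓; others ✗
  M5: stuck-at-0, inverted output ✓; others ✗
  M6: stuck-at-0, inverted output ✓; others ✗
Consistent faults: {M2 stuck-at-1, M2 inverted output, M3 stuck-at-1, M3 inverted output, M4 stuck-at-0, M4 inverted output, M5 stuck-at-0, M5 inverted output, M6 stuck-at-0, M6 inverted output} — 10 in all.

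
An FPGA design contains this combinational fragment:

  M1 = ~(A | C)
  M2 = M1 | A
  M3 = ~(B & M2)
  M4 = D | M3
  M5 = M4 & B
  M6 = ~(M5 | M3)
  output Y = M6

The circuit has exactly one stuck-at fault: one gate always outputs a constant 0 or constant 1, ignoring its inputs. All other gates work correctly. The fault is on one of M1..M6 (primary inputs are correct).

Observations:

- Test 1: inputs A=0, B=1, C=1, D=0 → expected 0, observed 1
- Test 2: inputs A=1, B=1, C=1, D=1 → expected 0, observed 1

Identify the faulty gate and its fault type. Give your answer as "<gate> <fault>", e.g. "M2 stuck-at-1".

Fault-free values for test 1 (A=0, B=1, C=1, D=0): M1=0, M2=0, M3=1, M4=1, M5=1, M6=0, giving Y=0. Observed 1.
Test 1: faults giving observed 1 are {M1 stuck-at-1, M2 stuck-at-1, M3 stuck-at-0, M6 stuck-at-1}.
Test 2 (A=1, B=1, C=1, D=1): fault-free M1=0, M2=1, M3=0, M4=1, M5=1, M6=0 → 0; observed 1. Eliminates M1 stuck-at-1, M2 stuck-at-1, M3 stuck-at-0.
Only M6 stuck-at-1 is consistent with every test.

M6 stuck-at-1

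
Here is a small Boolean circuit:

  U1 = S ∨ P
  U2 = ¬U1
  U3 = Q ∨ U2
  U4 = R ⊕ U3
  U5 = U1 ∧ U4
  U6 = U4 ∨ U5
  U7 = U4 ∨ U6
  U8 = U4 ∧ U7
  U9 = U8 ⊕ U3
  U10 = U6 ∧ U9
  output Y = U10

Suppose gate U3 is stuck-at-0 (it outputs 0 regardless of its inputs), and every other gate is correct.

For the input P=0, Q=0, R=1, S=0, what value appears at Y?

Propagate with U3 forced: U1=0, U2=1, U3=0 [stuck-at-0], U4=1, U5=0, U6=1, U7=1, U8=1, U9=1, U10=1.
So Y = 1. (Without the fault it would be 0.)

1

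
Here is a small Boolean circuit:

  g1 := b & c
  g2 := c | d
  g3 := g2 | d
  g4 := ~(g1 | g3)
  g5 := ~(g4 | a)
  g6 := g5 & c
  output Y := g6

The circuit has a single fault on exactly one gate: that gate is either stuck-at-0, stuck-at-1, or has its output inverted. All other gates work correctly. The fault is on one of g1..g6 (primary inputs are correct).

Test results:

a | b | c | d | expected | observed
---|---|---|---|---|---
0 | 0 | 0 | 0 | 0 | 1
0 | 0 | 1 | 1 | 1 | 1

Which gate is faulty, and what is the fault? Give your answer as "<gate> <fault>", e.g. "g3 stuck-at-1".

g6 stuck-at-1

Fault-free values for test 1 (a=0, b=0, c=0, d=0): g1=0, g2=0, g3=0, g4=1, g5=0, g6=0, giving Y=0. Observed 1.
Test 1: faults giving observed 1 are {g6 stuck-at-1, g6 inverted output}.
Test 2 (a=0, b=0, c=1, d=1): fault-free g1=0, g2=1, g3=1, g4=0, g5=1, g6=1 → 1; observed 1. Eliminates g6 inverted output.
Only g6 stuck-at-1 is consistent with every test.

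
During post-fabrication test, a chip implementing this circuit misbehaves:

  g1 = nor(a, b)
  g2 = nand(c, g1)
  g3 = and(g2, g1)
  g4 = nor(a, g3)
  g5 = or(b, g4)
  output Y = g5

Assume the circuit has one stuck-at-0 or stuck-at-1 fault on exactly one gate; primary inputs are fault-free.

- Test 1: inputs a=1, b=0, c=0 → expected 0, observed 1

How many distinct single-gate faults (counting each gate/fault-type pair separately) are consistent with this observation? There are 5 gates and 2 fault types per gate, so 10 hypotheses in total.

Fault-free: g1=0, g2=1, g3=0, g4=0, g5=0 → 0. Observed 1.
  g1 stuck-at-0: output 0 ✗
  g1 stuck-at-1: output 0 ✗
  g2 stuck-at-0: output 0 ✗
  g2 stuck-at-1: output 0 ✗
  g3 stuck-at-0: output 0 ✗
  g3 stuck-at-1: output 0 ✗
  g4 stuck-at-0: output 0 ✗
  g4 stuck-at-1: output 1 ✓
  g5 stuck-at-0: output 0 ✗
  g5 stuck-at-1: output 1 ✓
Consistent faults: {g4 stuck-at-1, g5 stuck-at-1} — 2 in all.

2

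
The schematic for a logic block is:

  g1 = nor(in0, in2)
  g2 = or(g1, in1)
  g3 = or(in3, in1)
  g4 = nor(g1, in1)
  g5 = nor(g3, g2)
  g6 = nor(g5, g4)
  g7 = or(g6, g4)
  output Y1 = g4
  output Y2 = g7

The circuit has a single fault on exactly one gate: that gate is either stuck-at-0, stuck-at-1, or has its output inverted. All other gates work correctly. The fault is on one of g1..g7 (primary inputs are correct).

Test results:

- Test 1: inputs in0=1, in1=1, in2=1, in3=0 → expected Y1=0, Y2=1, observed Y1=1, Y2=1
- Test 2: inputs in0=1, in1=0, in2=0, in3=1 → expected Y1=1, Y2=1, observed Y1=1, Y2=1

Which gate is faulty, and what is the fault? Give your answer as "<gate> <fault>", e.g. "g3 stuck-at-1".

g4 stuck-at-1

Fault-free values for test 1 (in0=1, in1=1, in2=1, in3=0): g1=0, g2=1, g3=1, g4=0, g5=0, g6=1, g7=1, giving Y1=0, Y2=1. Observed Y1=1, Y2=1.
Test 1: faults giving observed Y1=1, Y2=1 are {g4 stuck-at-1, g4 inverted output}.
Test 2 (in0=1, in1=0, in2=0, in3=1): fault-free g1=0, g2=0, g3=1, g4=1, g5=0, g6=0, g7=1 → Y1=1, Y2=1; observed Y1=1, Y2=1. Eliminates g4 inverted output.
Only g4 stuck-at-1 is consistent with every test.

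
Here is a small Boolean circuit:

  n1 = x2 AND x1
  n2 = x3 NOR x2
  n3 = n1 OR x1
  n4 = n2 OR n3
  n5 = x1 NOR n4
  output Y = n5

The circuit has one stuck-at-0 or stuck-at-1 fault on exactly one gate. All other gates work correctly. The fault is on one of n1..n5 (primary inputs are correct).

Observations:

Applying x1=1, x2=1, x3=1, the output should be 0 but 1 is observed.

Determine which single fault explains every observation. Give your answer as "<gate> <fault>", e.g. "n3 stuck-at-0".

n5 stuck-at-1

Fault-free values for test 1 (x1=1, x2=1, x3=1): n1=1, n2=0, n3=1, n4=1, n5=0, giving Y=0. Observed 1.
Test 1: faults giving observed 1 are {n5 stuck-at-1}.
Only n5 stuck-at-1 is consistent with every test.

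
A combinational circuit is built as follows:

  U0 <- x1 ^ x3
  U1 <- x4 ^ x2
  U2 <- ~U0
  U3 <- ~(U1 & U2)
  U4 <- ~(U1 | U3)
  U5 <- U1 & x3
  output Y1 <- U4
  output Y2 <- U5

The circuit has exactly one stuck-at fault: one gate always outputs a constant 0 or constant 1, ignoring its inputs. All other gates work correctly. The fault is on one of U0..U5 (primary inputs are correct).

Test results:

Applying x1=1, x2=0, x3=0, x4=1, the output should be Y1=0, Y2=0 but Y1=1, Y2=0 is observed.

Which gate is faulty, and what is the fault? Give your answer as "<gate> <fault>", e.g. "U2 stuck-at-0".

U4 stuck-at-1

Fault-free values for test 1 (x1=1, x2=0, x3=0, x4=1): U0=1, U1=1, U2=0, U3=1, U4=0, U5=0, giving Y1=0, Y2=0. Observed Y1=1, Y2=0.
Test 1: faults giving observed Y1=1, Y2=0 are {U4 stuck-at-1}.
Only U4 stuck-at-1 is consistent with every test.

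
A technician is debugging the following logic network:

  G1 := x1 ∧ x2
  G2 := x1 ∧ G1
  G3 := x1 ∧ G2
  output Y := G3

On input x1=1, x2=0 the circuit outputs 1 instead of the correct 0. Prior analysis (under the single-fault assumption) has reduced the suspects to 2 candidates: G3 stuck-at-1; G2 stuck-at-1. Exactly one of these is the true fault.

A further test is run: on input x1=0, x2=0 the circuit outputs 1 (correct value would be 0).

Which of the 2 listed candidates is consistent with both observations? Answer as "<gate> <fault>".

G3 stuck-at-1

Evaluate each candidate on input x1=0, x2=0:
  G3 stuck-at-1: G1=0, G2=0, G3=1 [stuck-at-1] → 1 — matches
  G2 stuck-at-1: G1=0, G2=1 [stuck-at-1], G3=0 → 0 — eliminated
Only G3 stuck-at-1 reproduces the observed 1.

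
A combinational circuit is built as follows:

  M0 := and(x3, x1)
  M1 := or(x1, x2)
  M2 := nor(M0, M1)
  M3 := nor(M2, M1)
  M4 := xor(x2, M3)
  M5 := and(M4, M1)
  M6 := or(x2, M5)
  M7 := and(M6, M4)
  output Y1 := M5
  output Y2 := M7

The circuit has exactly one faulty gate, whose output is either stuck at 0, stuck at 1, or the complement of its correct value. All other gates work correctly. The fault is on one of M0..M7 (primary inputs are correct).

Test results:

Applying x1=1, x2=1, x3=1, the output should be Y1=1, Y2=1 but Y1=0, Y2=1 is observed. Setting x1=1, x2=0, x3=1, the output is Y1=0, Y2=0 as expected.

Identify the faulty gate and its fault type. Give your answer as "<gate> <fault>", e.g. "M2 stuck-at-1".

Fault-free values for test 1 (x1=1, x2=1, x3=1): M0=1, M1=1, M2=0, M3=0, M4=1, M5=1, M6=1, M7=1, giving Y1=1, Y2=1. Observed Y1=0, Y2=1.
Test 1: faults giving observed Y1=0, Y2=1 are {M5 stuck-at-0, M5 inverted output}.
Test 2 (x1=1, x2=0, x3=1): fault-free M0=1, M1=1, M2=0, M3=0, M4=0, M5=0, M6=0, M7=0 → Y1=0, Y2=0; observed Y1=0, Y2=0. Eliminates M5 inverted output.
Only M5 stuck-at-0 is consistent with every test.

M5 stuck-at-0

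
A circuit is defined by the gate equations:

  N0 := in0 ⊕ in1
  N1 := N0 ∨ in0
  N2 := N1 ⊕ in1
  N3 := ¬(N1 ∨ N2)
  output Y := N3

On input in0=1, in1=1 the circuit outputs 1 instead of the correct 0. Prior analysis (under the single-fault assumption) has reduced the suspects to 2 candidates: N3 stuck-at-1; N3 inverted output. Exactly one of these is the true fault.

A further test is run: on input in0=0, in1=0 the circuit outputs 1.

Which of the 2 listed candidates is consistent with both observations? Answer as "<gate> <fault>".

N3 stuck-at-1

Evaluate each candidate on input in0=0, in1=0:
  N3 stuck-at-1: N0=0, N1=0, N2=0, N3=1 [stuck-at-1] → 1 — matches
  N3 inverted output: N0=0, N1=0, N2=0, N3=0 [inverted output] → 0 — eliminated
Only N3 stuck-at-1 reproduces the observed 1.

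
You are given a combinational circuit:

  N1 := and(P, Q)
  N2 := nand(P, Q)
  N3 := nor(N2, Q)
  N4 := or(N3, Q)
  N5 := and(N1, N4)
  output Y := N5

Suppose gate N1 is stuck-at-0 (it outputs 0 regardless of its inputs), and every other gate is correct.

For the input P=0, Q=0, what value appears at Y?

0

Propagate with N1 forced: N1=0 [stuck-at-0], N2=1, N3=0, N4=0, N5=0.
So Y = 0. (Same as the fault-free value — the fault is masked on this input.)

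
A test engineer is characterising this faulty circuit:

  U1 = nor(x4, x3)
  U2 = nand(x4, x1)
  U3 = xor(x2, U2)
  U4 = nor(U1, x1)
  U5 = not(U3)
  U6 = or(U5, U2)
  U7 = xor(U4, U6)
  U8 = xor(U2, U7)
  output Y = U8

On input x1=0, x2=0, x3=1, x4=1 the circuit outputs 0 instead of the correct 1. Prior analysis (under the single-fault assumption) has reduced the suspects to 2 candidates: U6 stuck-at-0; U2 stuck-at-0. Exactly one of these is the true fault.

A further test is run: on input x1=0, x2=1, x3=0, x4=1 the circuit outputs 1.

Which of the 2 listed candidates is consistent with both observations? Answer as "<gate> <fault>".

U2 stuck-at-0

Evaluate each candidate on input x1=0, x2=1, x3=0, x4=1:
  U6 stuck-at-0: U1=0, U2=1, U3=0, U4=1, U5=1, U6=0 [stuck-at-0], U7=1, U8=0 → 0 — eliminated
  U2 stuck-at-0: U1=0, U2=0 [stuck-at-0], U3=1, U4=1, U5=0, U6=0, U7=1, U8=1 → 1 — matches
Only U2 stuck-at-0 reproduces the observed 1.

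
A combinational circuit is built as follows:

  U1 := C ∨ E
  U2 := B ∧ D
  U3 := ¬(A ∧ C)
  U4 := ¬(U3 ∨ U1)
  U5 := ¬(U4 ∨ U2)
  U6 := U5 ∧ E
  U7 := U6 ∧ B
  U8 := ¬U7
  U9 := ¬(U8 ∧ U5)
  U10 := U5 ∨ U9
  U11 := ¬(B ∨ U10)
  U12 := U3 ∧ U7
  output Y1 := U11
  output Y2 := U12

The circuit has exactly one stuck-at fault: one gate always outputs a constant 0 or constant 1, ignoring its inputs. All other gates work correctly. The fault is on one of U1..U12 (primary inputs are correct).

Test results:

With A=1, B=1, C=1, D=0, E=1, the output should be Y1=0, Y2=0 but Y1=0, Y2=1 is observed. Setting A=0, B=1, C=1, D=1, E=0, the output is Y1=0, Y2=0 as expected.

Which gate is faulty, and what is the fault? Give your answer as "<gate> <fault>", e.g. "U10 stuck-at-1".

Fault-free values for test 1 (A=1, B=1, C=1, D=0, E=1): U1=1, U2=0, U3=0, U4=0, U5=1, U6=1, U7=1, U8=0, U9=1, U10=1, U11=0, U12=0, giving Y1=0, Y2=0. Observed Y1=0, Y2=1.
Test 1: faults giving observed Y1=0, Y2=1 are {U3 stuck-at-1, U12 stuck-at-1}.
Test 2 (A=0, B=1, C=1, D=1, E=0): fault-free U1=1, U2=1, U3=1, U4=0, U5=0, U6=0, U7=0, U8=1, U9=1, U10=1, U11=0, U12=0 → Y1=0, Y2=0; observed Y1=0, Y2=0. Eliminates U12 stuck-at-1.
Only U3 stuck-at-1 is consistent with every test.

U3 stuck-at-1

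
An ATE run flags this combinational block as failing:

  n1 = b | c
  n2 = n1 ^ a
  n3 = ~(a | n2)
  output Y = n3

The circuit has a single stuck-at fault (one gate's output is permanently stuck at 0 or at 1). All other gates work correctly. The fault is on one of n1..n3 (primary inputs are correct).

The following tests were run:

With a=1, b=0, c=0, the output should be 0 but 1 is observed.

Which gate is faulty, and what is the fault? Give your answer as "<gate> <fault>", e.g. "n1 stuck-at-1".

Fault-free values for test 1 (a=1, b=0, c=0): n1=0, n2=1, n3=0, giving Y=0. Observed 1.
Test 1: faults giving observed 1 are {n3 stuck-at-1}.
Only n3 stuck-at-1 is consistent with every test.

n3 stuck-at-1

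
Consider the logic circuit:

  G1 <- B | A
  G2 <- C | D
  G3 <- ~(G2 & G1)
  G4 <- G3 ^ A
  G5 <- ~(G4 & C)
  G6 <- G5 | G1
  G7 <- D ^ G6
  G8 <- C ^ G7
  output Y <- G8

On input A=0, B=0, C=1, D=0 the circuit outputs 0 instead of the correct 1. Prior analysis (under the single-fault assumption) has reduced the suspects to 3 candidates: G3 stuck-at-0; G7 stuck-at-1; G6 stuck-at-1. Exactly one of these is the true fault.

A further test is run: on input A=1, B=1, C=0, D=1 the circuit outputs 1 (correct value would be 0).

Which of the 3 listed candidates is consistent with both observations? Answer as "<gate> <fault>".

G7 stuck-at-1

Evaluate each candidate on input A=1, B=1, C=0, D=1:
  G3 stuck-at-0: G1=1, G2=1, G3=0 [stuck-at-0], G4=1, G5=1, G6=1, G7=0, G8=0 → 0 — eliminated
  G7 stuck-at-1: G1=1, G2=1, G3=0, G4=1, G5=1, G6=1, G7=1 [stuck-at-1], G8=1 → 1 — matches
  G6 stuck-at-1: G1=1, G2=1, G3=0, G4=1, G5=1, G6=1 [stuck-at-1], G7=0, G8=0 → 0 — eliminated
Only G7 stuck-at-1 reproduces the observed 1.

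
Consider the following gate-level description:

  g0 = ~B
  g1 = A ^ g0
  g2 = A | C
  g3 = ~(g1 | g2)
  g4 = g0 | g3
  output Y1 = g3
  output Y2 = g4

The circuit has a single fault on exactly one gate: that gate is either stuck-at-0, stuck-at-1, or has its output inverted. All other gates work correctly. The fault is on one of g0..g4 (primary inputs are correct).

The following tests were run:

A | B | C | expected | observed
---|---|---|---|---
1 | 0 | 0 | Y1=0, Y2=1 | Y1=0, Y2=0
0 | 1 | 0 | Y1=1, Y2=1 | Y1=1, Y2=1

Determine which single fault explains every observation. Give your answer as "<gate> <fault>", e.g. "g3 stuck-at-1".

g0 stuck-at-0

Fault-free values for test 1 (A=1, B=0, C=0): g0=1, g1=0, g2=1, g3=0, g4=1, giving Y1=0, Y2=1. Observed Y1=0, Y2=0.
Test 1: faults giving observed Y1=0, Y2=0 are {g0 stuck-at-0, g0 inverted output, g4 stuck-at-0, g4 inverted output}.
Test 2 (A=0, B=1, C=0): fault-free g0=0, g1=0, g2=0, g3=1, g4=1 → Y1=1, Y2=1; observed Y1=1, Y2=1. Eliminates g0 inverted output, g4 stuck-at-0, g4 inverted output.
Only g0 stuck-at-0 is consistent with every test.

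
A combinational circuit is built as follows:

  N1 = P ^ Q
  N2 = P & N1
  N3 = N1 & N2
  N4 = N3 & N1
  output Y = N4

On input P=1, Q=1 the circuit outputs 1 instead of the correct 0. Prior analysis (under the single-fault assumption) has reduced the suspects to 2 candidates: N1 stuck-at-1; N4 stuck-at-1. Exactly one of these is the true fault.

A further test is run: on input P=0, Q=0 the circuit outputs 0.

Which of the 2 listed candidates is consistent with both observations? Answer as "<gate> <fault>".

Evaluate each candidate on input P=0, Q=0:
  N1 stuck-at-1: N1=1 [stuck-at-1], N2=0, N3=0, N4=0 → 0 — matches
  N4 stuck-at-1: N1=0, N2=0, N3=0, N4=1 [stuck-at-1] → 1 — eliminated
Only N1 stuck-at-1 reproduces the observed 0.

N1 stuck-at-1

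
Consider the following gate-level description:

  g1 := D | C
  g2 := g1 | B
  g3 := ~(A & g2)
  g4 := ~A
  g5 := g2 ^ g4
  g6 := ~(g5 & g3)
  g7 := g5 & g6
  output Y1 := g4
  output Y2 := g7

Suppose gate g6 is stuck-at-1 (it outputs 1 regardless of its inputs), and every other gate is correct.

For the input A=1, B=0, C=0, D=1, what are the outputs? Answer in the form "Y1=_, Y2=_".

Y1=0, Y2=1

Propagate with g6 forced: g1=1, g2=1, g3=0, g4=0, g5=1, g6=1 [stuck-at-1], g7=1.
So the outputs are Y1=0, Y2=1. (Same as the fault-free value — the fault is masked on this input.)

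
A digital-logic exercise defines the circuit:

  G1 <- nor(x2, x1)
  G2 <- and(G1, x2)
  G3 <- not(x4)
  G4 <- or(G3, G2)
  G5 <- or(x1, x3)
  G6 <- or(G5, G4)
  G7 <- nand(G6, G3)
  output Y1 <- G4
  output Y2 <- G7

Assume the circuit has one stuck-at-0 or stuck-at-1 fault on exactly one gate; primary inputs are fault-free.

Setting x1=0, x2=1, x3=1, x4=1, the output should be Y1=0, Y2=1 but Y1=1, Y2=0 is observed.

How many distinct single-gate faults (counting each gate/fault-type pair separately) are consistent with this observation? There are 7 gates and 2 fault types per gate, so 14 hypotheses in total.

Fault-free: G1=0, G2=0, G3=0, G4=0, G5=1, G6=1, G7=1 → Y1=0, Y2=1. Observed Y1=1, Y2=0.
  G1 stuck-at-0: output Y1=0, Y2=1 ✗
  G1 stuck-at-1: output Y1=1, Y2=1 ✗
  G2 stuck-at-0: output Y1=0, Y2=1 ✗
  G2 stuck-at-1: output Y1=1, Y2=1 ✗
  G3 stuck-at-0: output Y1=0, Y2=1 ✗
  G3 stuck-at-1: output Y1=1, Y2=0 ✓
  G4 stuck-at-0: output Y1=0, Y2=1 ✗
  G4 stuck-at-1: output Y1=1, Y2=1 ✗
  G5 stuck-at-0: output Y1=0, Y2=1 ✗
  G5 stuck-at-1: output Y1=0, Y2=1 ✗
  G6 stuck-at-0: output Y1=0, Y2=1 ✗
  G6 stuck-at-1: output Y1=0, Y2=1 ✗
  G7 stuck-at-0: output Y1=0, Y2=0 ✗
  G7 stuck-at-1: output Y1=0, Y2=1 ✗
Consistent faults: {G3 stuck-at-1} — 1 in all.

1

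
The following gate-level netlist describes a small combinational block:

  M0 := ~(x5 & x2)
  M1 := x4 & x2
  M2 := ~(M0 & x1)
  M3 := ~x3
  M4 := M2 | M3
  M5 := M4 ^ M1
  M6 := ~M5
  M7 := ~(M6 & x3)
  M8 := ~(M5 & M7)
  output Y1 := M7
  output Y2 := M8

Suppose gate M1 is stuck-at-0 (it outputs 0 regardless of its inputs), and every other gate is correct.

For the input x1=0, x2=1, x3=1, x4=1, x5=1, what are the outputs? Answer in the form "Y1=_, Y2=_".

Y1=1, Y2=0

Propagate with M1 forced: M0=0, M1=0 [stuck-at-0], M2=1, M3=0, M4=1, M5=1, M6=0, M7=1, M8=0.
So the outputs are Y1=1, Y2=0. (Without the fault they would be Y1=0, Y2=1.)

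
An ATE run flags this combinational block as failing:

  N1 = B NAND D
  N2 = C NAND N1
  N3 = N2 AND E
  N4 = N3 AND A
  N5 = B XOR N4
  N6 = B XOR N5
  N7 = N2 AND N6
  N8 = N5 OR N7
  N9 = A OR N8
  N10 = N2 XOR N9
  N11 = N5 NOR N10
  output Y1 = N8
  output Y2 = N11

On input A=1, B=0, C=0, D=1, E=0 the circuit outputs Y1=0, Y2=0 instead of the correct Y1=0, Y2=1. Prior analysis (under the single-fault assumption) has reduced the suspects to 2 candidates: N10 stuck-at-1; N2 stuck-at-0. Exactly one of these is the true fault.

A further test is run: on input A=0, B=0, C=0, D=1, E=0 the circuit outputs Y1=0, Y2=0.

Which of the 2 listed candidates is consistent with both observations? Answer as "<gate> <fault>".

N10 stuck-at-1

Evaluate each candidate on input A=0, B=0, C=0, D=1, E=0:
  N10 stuck-at-1: N1=1, N2=1, N3=0, N4=0, N5=0, N6=0, N7=0, N8=0, N9=0, N10=1 [stuck-at-1], N11=0 → Y1=0, Y2=0 — matches
  N2 stuck-at-0: N1=1, N2=0 [stuck-at-0], N3=0, N4=0, N5=0, N6=0, N7=0, N8=0, N9=0, N10=0, N11=1 → Y1=0, Y2=1 — eliminated
Only N10 stuck-at-1 reproduces the observed Y1=0, Y2=0.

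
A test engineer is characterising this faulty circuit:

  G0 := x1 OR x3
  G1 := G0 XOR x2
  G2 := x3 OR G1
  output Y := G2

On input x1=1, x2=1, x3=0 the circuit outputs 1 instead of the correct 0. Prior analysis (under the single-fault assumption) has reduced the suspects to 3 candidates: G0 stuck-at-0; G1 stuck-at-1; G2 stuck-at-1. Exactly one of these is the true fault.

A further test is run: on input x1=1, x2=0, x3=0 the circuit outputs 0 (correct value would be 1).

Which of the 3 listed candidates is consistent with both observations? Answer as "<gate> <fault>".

Evaluate each candidate on input x1=1, x2=0, x3=0:
  G0 stuck-at-0: G0=0 [stuck-at-0], G1=0, G2=0 → 0 — matches
  G1 stuck-at-1: G0=1, G1=1 [stuck-at-1], G2=1 → 1 — eliminated
  G2 stuck-at-1: G0=1, G1=1, G2=1 [stuck-at-1] → 1 — eliminated
Only G0 stuck-at-0 reproduces the observed 0.

G0 stuck-at-0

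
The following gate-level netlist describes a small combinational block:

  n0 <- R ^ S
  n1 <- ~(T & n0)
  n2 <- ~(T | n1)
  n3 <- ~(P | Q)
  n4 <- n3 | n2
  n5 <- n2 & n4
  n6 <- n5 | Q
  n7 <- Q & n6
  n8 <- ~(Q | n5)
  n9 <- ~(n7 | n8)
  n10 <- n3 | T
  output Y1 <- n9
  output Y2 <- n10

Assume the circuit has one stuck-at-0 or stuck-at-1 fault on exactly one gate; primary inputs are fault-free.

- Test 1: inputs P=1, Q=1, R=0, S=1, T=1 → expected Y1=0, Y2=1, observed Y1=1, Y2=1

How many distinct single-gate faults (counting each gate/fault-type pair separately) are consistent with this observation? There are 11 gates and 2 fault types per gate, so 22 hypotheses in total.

3

Fault-free: n0=1, n1=0, n2=0, n3=0, n4=0, n5=0, n6=1, n7=1, n8=0, n9=0, n10=1 → Y1=0, Y2=1. Observed Y1=1, Y2=1.
  n0: none of the 2 fault types match ✗
  n1: none of the 2 fault types match ✗
  n2: none of the 2 fault types match ✗
  n3: none of the 2 fault types match ✗
  n4: none of the 2 fault types match ✗
  n5: none of the 2 fault types match ✗
  n6: stuck-at-0 ✓; others ✗
  n7: stuck-at-0 ✓; others ✗
  n8: none of the 2 fault types match ✗
  n9: stuck-at-1 ✓; others ✗
  n10: none of the 2 fault types match ✗
Consistent faults: {n6 stuck-at-0, n7 stuck-at-0, n9 stuck-at-1} — 3 in all.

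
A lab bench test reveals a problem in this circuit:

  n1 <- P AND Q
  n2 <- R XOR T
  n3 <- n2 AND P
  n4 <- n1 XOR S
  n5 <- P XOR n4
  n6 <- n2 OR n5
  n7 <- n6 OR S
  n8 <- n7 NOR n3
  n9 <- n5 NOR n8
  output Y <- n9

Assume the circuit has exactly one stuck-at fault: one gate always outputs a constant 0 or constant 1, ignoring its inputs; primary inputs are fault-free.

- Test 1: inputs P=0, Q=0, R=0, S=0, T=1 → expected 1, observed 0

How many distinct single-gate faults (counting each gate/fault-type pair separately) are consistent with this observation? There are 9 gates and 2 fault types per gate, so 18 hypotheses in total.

Fault-free: n1=0, n2=1, n3=0, n4=0, n5=0, n6=1, n7=1, n8=0, n9=1 → 1. Observed 0.
  n1: stuck-at-1 ✓; others ✗
  n2: stuck-at-0 ✓; others ✗
  n3: none of the 2 fault types match ✗
  n4: stuck-at-1 ✓; others ✗
  n5: stuck-at-1 ✓; others ✗
  n6: stuck-at-0 ✓; others ✗
  n7: stuck-at-0 ✓; others ✗
  n8: stuck-at-1 ✓; others ✗
  n9: stuck-at-0 ✓; others ✗
Consistent faults: {n1 stuck-at-1, n2 stuck-at-0, n4 stuck-at-1, n5 stuck-at-1, n6 stuck-at-0, n7 stuck-at-0, n8 stuck-at-1, n9 stuck-at-0} — 8 in all.

8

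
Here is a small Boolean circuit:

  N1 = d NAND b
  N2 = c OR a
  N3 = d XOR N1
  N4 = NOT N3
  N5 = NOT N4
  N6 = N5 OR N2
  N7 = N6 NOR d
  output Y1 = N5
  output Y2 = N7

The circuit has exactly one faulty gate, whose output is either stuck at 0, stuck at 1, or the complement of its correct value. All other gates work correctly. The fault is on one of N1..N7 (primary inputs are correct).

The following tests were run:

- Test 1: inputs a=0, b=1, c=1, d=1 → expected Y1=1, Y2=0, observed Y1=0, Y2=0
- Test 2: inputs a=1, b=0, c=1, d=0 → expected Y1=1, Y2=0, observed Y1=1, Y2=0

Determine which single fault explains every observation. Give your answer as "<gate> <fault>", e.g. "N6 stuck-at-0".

Fault-free values for test 1 (a=0, b=1, c=1, d=1): N1=0, N2=1, N3=1, N4=0, N5=1, N6=1, N7=0, giving Y1=1, Y2=0. Observed Y1=0, Y2=0.
Test 1: faults giving observed Y1=0, Y2=0 are {N1 stuck-at-1, N1 inverted output, N3 stuck-at-0, N3 inverted output, N4 stuck-at-1, N4 inverted output, N5 stuck-at-0, N5 inverted output}.
Test 2 (a=1, b=0, c=1, d=0): fault-free N1=1, N2=1, N3=1, N4=0, N5=1, N6=1, N7=0 → Y1=1, Y2=0; observed Y1=1, Y2=0. Eliminates N1 inverted output, N3 stuck-at-0, N3 inverted output, N4 stuck-at-1, N4 inverted output, N5 stuck-at-0, N5 inverted output.
Only N1 stuck-at-1 is consistent with every test.

N1 stuck-at-1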